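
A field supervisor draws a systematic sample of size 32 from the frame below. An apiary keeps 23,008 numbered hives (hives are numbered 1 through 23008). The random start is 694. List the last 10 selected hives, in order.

k = N/n = 23008/32 = 719
23rd selection = 694 + 22×719 = 16512
24th: 16512 + 719 = 17231
25th: 17231 + 719 = 17950
26th: 17950 + 719 = 18669
27th: 18669 + 719 = 19388
28th: 19388 + 719 = 20107
29th: 20107 + 719 = 20826
30th: 20826 + 719 = 21545
31st: 21545 + 719 = 22264
32nd: 22264 + 719 = 22983

16512, 17231, 17950, 18669, 19388, 20107, 20826, 21545, 22264, 22983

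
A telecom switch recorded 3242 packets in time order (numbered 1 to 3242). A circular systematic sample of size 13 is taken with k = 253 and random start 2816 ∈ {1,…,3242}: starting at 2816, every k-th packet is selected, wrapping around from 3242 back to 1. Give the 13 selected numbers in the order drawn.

2816, 3069, 80, 333, 586, 839, 1092, 1345, 1598, 1851, 2104, 2357, 2610

Selection 1: 2816
Selection 2: 2816 + 253 = 3069
Selection 3: 3069 + 253 = 3322 → 3322 − 3242 = 80
Selection 4: 80 + 253 = 333
Selection 5: 333 + 253 = 586
Selection 6: 586 + 253 = 839
Selection 7: 839 + 253 = 1092
Selection 8: 1092 + 253 = 1345
Selection 9: 1345 + 253 = 1598
Selection 10: 1598 + 253 = 1851
Selection 11: 1851 + 253 = 2104
Selection 12: 2104 + 253 = 2357
Selection 13: 2357 + 253 = 2610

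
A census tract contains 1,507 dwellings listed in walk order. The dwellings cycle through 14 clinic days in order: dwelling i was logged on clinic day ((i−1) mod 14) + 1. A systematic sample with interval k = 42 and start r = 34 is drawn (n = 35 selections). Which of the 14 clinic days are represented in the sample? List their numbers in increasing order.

6

Consecutive selections differ by k = 42, so their clinic day numbers differ by 42 mod 14 = 0.
gcd(42, 14) = 14, so the sample visits 14/14 = 1 distinct residues mod 14.
Start 34 is clinic day 6; the clinic days hit are 6.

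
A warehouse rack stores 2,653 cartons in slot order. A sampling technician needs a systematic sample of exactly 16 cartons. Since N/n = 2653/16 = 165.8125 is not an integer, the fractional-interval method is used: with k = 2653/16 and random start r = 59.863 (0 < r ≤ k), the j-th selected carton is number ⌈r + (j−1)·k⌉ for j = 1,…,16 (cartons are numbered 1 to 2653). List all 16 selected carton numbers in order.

j=1: r + 0k = 59.863 → ⌈·⌉ = 60
j=2: r + 1k = 225.6755 → ⌈·⌉ = 226
j=3: r + 2k = 391.488 → ⌈·⌉ = 392
j=4: r + 3k = 557.3005 → ⌈·⌉ = 558
j=5: r + 4k = 723.113 → ⌈·⌉ = 724
j=6: r + 5k = 888.9255 → ⌈·⌉ = 889
j=7: r + 6k = 1054.738 → ⌈·⌉ = 1055
j=8: r + 7k = 1220.5505 → ⌈·⌉ = 1221
j=9: r + 8k = 1386.363 → ⌈·⌉ = 1387
j=10: r + 9k = 1552.1755 → ⌈·⌉ = 1553
j=11: r + 10k = 1717.988 → ⌈·⌉ = 1718
j=12: r + 11k = 1883.8005 → ⌈·⌉ = 1884
j=13: r + 12k = 2049.613 → ⌈·⌉ = 2050
j=14: r + 13k = 2215.4255 → ⌈·⌉ = 2216
j=15: r + 14k = 2381.238 → ⌈·⌉ = 2382
j=16: r + 15k = 2547.0505 → ⌈·⌉ = 2548

60, 226, 392, 558, 724, 889, 1055, 1221, 1387, 1553, 1718, 1884, 2050, 2216, 2382, 2548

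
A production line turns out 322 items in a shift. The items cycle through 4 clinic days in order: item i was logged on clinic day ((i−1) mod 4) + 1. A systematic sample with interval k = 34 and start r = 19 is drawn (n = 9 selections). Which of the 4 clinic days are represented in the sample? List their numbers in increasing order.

Consecutive selections differ by k = 34, so their clinic day numbers differ by 34 mod 4 = 2.
gcd(34, 4) = 2, so the sample visits 4/2 = 2 distinct residues mod 4.
Start 19 is clinic day 3; the clinic days hit are 1, 3.

1, 3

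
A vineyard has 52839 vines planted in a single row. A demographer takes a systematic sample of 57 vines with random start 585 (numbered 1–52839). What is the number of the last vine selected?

k = 52839/57 = 927
57th selection = r + (57−1)·k = 585 + 56×927 = 585 + 51912 = 52497

52497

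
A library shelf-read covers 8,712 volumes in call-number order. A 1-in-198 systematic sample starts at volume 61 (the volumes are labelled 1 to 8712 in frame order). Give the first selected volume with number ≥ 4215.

4219

k = 198
Steps past start: ⌈(4215 − 61)/198⌉ = ⌈4154/198⌉ = 21
Selected volume: 61 + 21×198 = 4219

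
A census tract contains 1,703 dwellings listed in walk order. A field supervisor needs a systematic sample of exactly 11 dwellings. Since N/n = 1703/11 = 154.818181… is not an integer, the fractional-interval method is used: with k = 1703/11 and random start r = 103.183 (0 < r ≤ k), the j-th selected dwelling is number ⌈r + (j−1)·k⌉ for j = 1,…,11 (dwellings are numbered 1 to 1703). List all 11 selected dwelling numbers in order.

j=1: r + 0k = 103.183 → ⌈·⌉ = 104
j=2: r + 1k = 258.001181… → ⌈·⌉ = 259
j=3: r + 2k = 412.819363… → ⌈·⌉ = 413
j=4: r + 3k = 567.637545… → ⌈·⌉ = 568
j=5: r + 4k = 722.455727… → ⌈·⌉ = 723
j=6: r + 5k = 877.273909… → ⌈·⌉ = 878
j=7: r + 6k = 1032.092090… → ⌈·⌉ = 1033
j=8: r + 7k = 1186.910272… → ⌈·⌉ = 1187
j=9: r + 8k = 1341.728454… → ⌈·⌉ = 1342
j=10: r + 9k = 1496.546636… → ⌈·⌉ = 1497
j=11: r + 10k = 1651.364818… → ⌈·⌉ = 1652

104, 259, 413, 568, 723, 878, 1033, 1187, 1342, 1497, 1652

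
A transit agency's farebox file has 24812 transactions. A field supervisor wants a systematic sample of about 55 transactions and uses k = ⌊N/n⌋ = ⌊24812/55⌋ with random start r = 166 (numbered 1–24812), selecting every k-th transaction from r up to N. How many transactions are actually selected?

55

k = ⌊24812/55⌋ = 451
Achieved size = ⌊(24812 − 166)/451⌋ + 1 = ⌊24646/451⌋ + 1 = 54 + 1 = 55
(last selection: 166 + 54×451 = 24520 ≤ 24812; next would be 24971 > 24812)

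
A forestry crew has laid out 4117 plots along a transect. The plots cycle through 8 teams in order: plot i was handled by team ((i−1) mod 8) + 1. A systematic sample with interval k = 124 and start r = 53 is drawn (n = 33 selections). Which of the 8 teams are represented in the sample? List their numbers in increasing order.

1, 5

Consecutive selections differ by k = 124, so their team numbers differ by 124 mod 8 = 4.
gcd(124, 8) = 4, so the sample visits 8/4 = 2 distinct residues mod 8.
Start 53 is team 5; the teams hit are 1, 5.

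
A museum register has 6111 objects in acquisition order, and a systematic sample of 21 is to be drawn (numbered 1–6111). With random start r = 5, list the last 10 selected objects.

k = N/n = 6111/21 = 291
12th selection = 5 + 11×291 = 3206
13th: 3206 + 291 = 3497
14th: 3497 + 291 = 3788
15th: 3788 + 291 = 4079
16th: 4079 + 291 = 4370
17th: 4370 + 291 = 4661
18th: 4661 + 291 = 4952
19th: 4952 + 291 = 5243
20th: 5243 + 291 = 5534
21st: 5534 + 291 = 5825

3206, 3497, 3788, 4079, 4370, 4661, 4952, 5243, 5534, 5825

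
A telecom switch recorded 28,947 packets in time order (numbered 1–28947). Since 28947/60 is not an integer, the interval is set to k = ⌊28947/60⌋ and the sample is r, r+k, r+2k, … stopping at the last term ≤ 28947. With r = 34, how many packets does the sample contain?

60

k = ⌊28947/60⌋ = 482
Achieved size = ⌊(28947 − 34)/482⌋ + 1 = ⌊28913/482⌋ + 1 = 59 + 1 = 60
(last selection: 34 + 59×482 = 28472 ≤ 28947; next would be 28954 > 28947)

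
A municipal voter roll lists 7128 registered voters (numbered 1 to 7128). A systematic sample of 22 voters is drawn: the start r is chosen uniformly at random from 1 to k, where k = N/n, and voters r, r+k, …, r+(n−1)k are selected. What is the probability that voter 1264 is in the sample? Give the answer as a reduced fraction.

k = 7128/22 = 324.
Voter 1264 is selected iff r ≡ 1264 (mod 324); exactly one such r in {1,…,324}.
Inclusion probability = 1/324.

1/324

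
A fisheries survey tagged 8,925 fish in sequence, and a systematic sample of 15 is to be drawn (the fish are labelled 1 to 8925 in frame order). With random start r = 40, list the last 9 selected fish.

3610, 4205, 4800, 5395, 5990, 6585, 7180, 7775, 8370

k = N/n = 8925/15 = 595
7th selection = 40 + 6×595 = 3610
8th: 3610 + 595 = 4205
9th: 4205 + 595 = 4800
10th: 4800 + 595 = 5395
11th: 5395 + 595 = 5990
12th: 5990 + 595 = 6585
13th: 6585 + 595 = 7180
14th: 7180 + 595 = 7775
15th: 7775 + 595 = 8370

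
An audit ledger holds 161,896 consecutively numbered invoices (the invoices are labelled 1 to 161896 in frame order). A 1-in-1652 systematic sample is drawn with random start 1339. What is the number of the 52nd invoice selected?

k = 1652
52nd selection = r + (52−1)·k = 1339 + 51×1652 = 1339 + 84252 = 85591

85591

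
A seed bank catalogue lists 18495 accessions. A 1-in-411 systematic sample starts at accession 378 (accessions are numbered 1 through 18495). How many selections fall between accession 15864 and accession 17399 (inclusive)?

k = 411
First selection ≥ 15864: 378 + ⌈(15864−378)/411⌉·411 = 378 + 38×411 = 15996
Last selection ≤ 17399: 378 + ⌊(17399−378)/411⌋·411 = 378 + 41×411 = 17229
Count = 41 − 38 + 1 = 4

4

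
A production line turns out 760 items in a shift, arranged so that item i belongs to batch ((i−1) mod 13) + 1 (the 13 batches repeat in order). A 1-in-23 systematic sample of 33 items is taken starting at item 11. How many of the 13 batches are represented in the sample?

Consecutive selections differ by k = 23, so their batch numbers differ by 23 mod 13 = 10.
gcd(23, 13) = 1, so the sample visits 13/1 = 13 distinct residues mod 13.
Start 11 is batch 11; the batches hit are 1, 2, 3, 4, 5, 6, 7, 8, 9, 10, 11, 12, 13.

13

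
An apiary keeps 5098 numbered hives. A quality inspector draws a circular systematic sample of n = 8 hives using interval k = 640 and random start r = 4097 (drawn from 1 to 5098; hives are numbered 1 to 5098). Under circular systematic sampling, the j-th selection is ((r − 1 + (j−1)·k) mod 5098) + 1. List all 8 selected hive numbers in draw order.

4097, 4737, 279, 919, 1559, 2199, 2839, 3479

Selection 1: 4097
Selection 2: 4097 + 640 = 4737
Selection 3: 4737 + 640 = 5377 → 5377 − 5098 = 279
Selection 4: 279 + 640 = 919
Selection 5: 919 + 640 = 1559
Selection 6: 1559 + 640 = 2199
Selection 7: 2199 + 640 = 2839
Selection 8: 2839 + 640 = 3479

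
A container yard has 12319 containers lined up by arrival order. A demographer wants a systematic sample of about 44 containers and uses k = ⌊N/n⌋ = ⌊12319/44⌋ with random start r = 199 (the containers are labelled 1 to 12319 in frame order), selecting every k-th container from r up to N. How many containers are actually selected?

k = ⌊12319/44⌋ = 279
Achieved size = ⌊(12319 − 199)/279⌋ + 1 = ⌊12120/279⌋ + 1 = 43 + 1 = 44
(last selection: 199 + 43×279 = 12196 ≤ 12319; next would be 12475 > 12319)

44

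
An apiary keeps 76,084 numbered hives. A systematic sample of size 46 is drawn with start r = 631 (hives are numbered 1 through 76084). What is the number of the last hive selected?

k = 76084/46 = 1654
46th selection = r + (46−1)·k = 631 + 45×1654 = 631 + 74430 = 75061

75061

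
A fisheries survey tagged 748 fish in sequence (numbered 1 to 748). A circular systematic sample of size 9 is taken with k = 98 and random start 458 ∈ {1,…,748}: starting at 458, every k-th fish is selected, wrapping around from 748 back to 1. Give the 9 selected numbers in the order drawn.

Selection 1: 458
Selection 2: 458 + 98 = 556
Selection 3: 556 + 98 = 654
Selection 4: 654 + 98 = 752 → 752 − 748 = 4
Selection 5: 4 + 98 = 102
Selection 6: 102 + 98 = 200
Selection 7: 200 + 98 = 298
Selection 8: 298 + 98 = 396
Selection 9: 396 + 98 = 494

458, 556, 654, 4, 102, 200, 298, 396, 494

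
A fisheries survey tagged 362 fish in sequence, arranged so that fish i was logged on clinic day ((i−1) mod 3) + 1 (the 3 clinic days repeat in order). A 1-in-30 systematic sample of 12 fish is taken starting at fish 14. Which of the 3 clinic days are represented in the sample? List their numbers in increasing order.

2

Consecutive selections differ by k = 30, so their clinic day numbers differ by 30 mod 3 = 0.
gcd(30, 3) = 3, so the sample visits 3/3 = 1 distinct residues mod 3.
Start 14 is clinic day 2; the clinic days hit are 2.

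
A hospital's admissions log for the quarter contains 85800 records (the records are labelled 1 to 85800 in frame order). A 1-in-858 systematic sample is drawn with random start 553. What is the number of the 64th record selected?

k = 858
64th selection = r + (64−1)·k = 553 + 63×858 = 553 + 54054 = 54607

54607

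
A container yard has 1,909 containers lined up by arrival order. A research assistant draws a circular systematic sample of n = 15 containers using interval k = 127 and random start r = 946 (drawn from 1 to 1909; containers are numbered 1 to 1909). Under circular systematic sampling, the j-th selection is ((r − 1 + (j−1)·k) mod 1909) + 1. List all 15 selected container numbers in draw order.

Selection 1: 946
Selection 2: 946 + 127 = 1073
Selection 3: 1073 + 127 = 1200
Selection 4: 1200 + 127 = 1327
Selection 5: 1327 + 127 = 1454
Selection 6: 1454 + 127 = 1581
Selection 7: 1581 + 127 = 1708
Selection 8: 1708 + 127 = 1835
Selection 9: 1835 + 127 = 1962 → 1962 − 1909 = 53
Selection 10: 53 + 127 = 180
Selection 11: 180 + 127 = 307
Selection 12: 307 + 127 = 434
Selection 13: 434 + 127 = 561
Selection 14: 561 + 127 = 688
Selection 15: 688 + 127 = 815

946, 1073, 1200, 1327, 1454, 1581, 1708, 1835, 53, 180, 307, 434, 561, 688, 815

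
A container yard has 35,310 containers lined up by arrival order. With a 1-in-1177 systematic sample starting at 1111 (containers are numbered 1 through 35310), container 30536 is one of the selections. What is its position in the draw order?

k = 1177
position = (30536 − 1111)/1177 + 1 = 29425/1177 + 1 = 25 + 1 = 26

26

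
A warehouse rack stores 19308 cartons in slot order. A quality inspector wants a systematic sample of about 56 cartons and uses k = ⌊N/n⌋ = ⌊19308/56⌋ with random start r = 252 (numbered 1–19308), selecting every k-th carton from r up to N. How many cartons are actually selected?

56

k = ⌊19308/56⌋ = 344
Achieved size = ⌊(19308 − 252)/344⌋ + 1 = ⌊19056/344⌋ + 1 = 55 + 1 = 56
(last selection: 252 + 55×344 = 19172 ≤ 19308; next would be 19516 > 19308)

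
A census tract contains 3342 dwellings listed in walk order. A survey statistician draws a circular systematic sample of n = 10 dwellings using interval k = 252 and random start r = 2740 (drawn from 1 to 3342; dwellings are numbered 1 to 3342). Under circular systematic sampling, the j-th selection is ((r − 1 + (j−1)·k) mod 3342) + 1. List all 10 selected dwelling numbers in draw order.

Selection 1: 2740
Selection 2: 2740 + 252 = 2992
Selection 3: 2992 + 252 = 3244
Selection 4: 3244 + 252 = 3496 → 3496 − 3342 = 154
Selection 5: 154 + 252 = 406
Selection 6: 406 + 252 = 658
Selection 7: 658 + 252 = 910
Selection 8: 910 + 252 = 1162
Selection 9: 1162 + 252 = 1414
Selection 10: 1414 + 252 = 1666

2740, 2992, 3244, 154, 406, 658, 910, 1162, 1414, 1666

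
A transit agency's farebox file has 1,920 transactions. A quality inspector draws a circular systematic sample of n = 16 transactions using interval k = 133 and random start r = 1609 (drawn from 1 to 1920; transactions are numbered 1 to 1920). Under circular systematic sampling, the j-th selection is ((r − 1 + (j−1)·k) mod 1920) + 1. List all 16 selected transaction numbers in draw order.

1609, 1742, 1875, 88, 221, 354, 487, 620, 753, 886, 1019, 1152, 1285, 1418, 1551, 1684

Selection 1: 1609
Selection 2: 1609 + 133 = 1742
Selection 3: 1742 + 133 = 1875
Selection 4: 1875 + 133 = 2008 → 2008 − 1920 = 88
Selection 5: 88 + 133 = 221
Selection 6: 221 + 133 = 354
Selection 7: 354 + 133 = 487
Selection 8: 487 + 133 = 620
Selection 9: 620 + 133 = 753
Selection 10: 753 + 133 = 886
Selection 11: 886 + 133 = 1019
Selection 12: 1019 + 133 = 1152
Selection 13: 1152 + 133 = 1285
Selection 14: 1285 + 133 = 1418
Selection 15: 1418 + 133 = 1551
Selection 16: 1551 + 133 = 1684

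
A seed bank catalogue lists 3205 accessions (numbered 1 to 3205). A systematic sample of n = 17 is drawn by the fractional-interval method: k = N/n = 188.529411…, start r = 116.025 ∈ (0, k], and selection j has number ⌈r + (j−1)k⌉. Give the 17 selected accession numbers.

j=1: r + 0k = 116.025 → ⌈·⌉ = 117
j=2: r + 1k = 304.554411… → ⌈·⌉ = 305
j=3: r + 2k = 493.083823… → ⌈·⌉ = 494
j=4: r + 3k = 681.613235… → ⌈·⌉ = 682
j=5: r + 4k = 870.142647… → ⌈·⌉ = 871
j=6: r + 5k = 1058.672058… → ⌈·⌉ = 1059
j=7: r + 6k = 1247.201470… → ⌈·⌉ = 1248
j=8: r + 7k = 1435.730882… → ⌈·⌉ = 1436
j=9: r + 8k = 1624.260294… → ⌈·⌉ = 1625
j=10: r + 9k = 1812.789705… → ⌈·⌉ = 1813
j=11: r + 10k = 2001.319117… → ⌈·⌉ = 2002
j=12: r + 11k = 2189.848529… → ⌈·⌉ = 2190
j=13: r + 12k = 2378.377941… → ⌈·⌉ = 2379
j=14: r + 13k = 2566.907352… → ⌈·⌉ = 2567
j=15: r + 14k = 2755.436764… → ⌈·⌉ = 2756
j=16: r + 15k = 2943.966176… → ⌈·⌉ = 2944
j=17: r + 16k = 3132.495588… → ⌈·⌉ = 3133

117, 305, 494, 682, 871, 1059, 1248, 1436, 1625, 1813, 2002, 2190, 2379, 2567, 2756, 2944, 3133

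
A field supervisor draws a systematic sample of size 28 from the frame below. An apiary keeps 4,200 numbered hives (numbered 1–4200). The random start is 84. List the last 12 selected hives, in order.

2484, 2634, 2784, 2934, 3084, 3234, 3384, 3534, 3684, 3834, 3984, 4134

k = N/n = 4200/28 = 150
17th selection = 84 + 16×150 = 2484
18th: 2484 + 150 = 2634
19th: 2634 + 150 = 2784
20th: 2784 + 150 = 2934
21st: 2934 + 150 = 3084
22nd: 3084 + 150 = 3234
23rd: 3234 + 150 = 3384
24th: 3384 + 150 = 3534
25th: 3534 + 150 = 3684
26th: 3684 + 150 = 3834
27th: 3834 + 150 = 3984
28th: 3984 + 150 = 4134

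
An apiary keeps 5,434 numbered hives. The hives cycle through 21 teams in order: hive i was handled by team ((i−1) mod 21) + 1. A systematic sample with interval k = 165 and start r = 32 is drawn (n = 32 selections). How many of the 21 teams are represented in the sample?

Consecutive selections differ by k = 165, so their team numbers differ by 165 mod 21 = 18.
gcd(165, 21) = 3, so the sample visits 21/3 = 7 distinct residues mod 21.
Start 32 is team 11; the teams hit are 2, 5, 8, 11, 14, 17, 20.

7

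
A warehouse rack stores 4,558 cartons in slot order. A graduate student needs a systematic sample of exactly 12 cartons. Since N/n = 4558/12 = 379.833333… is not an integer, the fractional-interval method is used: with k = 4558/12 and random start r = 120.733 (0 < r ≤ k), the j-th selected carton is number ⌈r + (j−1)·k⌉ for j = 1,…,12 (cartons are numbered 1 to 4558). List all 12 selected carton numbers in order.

121, 501, 881, 1261, 1641, 2020, 2400, 2780, 3160, 3540, 3920, 4299

j=1: r + 0k = 120.733 → ⌈·⌉ = 121
j=2: r + 1k = 500.566333… → ⌈·⌉ = 501
j=3: r + 2k = 880.399666… → ⌈·⌉ = 881
j=4: r + 3k = 1260.233 → ⌈·⌉ = 1261
j=5: r + 4k = 1640.066333… → ⌈·⌉ = 1641
j=6: r + 5k = 2019.899666… → ⌈·⌉ = 2020
j=7: r + 6k = 2399.733 → ⌈·⌉ = 2400
j=8: r + 7k = 2779.566333… → ⌈·⌉ = 2780
j=9: r + 8k = 3159.399666… → ⌈·⌉ = 3160
j=10: r + 9k = 3539.233 → ⌈·⌉ = 3540
j=11: r + 10k = 3919.066333… → ⌈·⌉ = 3920
j=12: r + 11k = 4298.899666… → ⌈·⌉ = 4299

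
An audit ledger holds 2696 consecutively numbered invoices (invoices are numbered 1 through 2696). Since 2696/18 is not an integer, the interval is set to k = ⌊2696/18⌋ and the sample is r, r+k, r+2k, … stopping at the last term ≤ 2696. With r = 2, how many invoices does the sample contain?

k = ⌊2696/18⌋ = 149
Achieved size = ⌊(2696 − 2)/149⌋ + 1 = ⌊2694/149⌋ + 1 = 18 + 1 = 19
(last selection: 2 + 18×149 = 2684 ≤ 2696; next would be 2833 > 2696)

19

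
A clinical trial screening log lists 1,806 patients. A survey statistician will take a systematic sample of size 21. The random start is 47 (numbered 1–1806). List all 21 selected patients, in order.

47, 133, 219, 305, 391, 477, 563, 649, 735, 821, 907, 993, 1079, 1165, 1251, 1337, 1423, 1509, 1595, 1681, 1767

k = N/n = 1806/21 = 86
patient 1: 47
patient 2: 47 + 86 = 133
patient 3: 133 + 86 = 219
patient 4: 219 + 86 = 305
patient 5: 305 + 86 = 391
patient 6: 391 + 86 = 477
patient 7: 477 + 86 = 563
patient 8: 563 + 86 = 649
patient 9: 649 + 86 = 735
patient 10: 735 + 86 = 821
patient 11: 821 + 86 = 907
patient 12: 907 + 86 = 993
patient 13: 993 + 86 = 1079
patient 14: 1079 + 86 = 1165
patient 15: 1165 + 86 = 1251
patient 16: 1251 + 86 = 1337
patient 17: 1337 + 86 = 1423
patient 18: 1423 + 86 = 1509
patient 19: 1509 + 86 = 1595
patient 20: 1595 + 86 = 1681
patient 21: 1681 + 86 = 1767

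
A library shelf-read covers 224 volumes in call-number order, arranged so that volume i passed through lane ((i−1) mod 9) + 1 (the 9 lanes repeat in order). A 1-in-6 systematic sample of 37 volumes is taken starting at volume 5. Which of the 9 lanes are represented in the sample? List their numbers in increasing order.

2, 5, 8

Consecutive selections differ by k = 6, so their lane numbers differ by 6 mod 9 = 6.
gcd(6, 9) = 3, so the sample visits 9/3 = 3 distinct residues mod 9.
Start 5 is lane 5; the lanes hit are 2, 5, 8.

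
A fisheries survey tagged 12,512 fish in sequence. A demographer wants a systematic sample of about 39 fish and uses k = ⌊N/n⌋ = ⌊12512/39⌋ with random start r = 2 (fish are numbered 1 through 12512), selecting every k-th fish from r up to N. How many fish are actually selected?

k = ⌊12512/39⌋ = 320
Achieved size = ⌊(12512 − 2)/320⌋ + 1 = ⌊12510/320⌋ + 1 = 39 + 1 = 40
(last selection: 2 + 39×320 = 12482 ≤ 12512; next would be 12802 > 12512)

40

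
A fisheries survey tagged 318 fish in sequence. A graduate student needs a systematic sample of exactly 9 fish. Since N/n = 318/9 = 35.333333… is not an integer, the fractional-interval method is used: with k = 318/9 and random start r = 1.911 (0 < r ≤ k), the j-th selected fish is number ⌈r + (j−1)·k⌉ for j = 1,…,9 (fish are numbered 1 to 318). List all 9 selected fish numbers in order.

j=1: r + 0k = 1.911 → ⌈·⌉ = 2
j=2: r + 1k = 37.244333… → ⌈·⌉ = 38
j=3: r + 2k = 72.577666… → ⌈·⌉ = 73
j=4: r + 3k = 107.911 → ⌈·⌉ = 108
j=5: r + 4k = 143.244333… → ⌈·⌉ = 144
j=6: r + 5k = 178.577666… → ⌈·⌉ = 179
j=7: r + 6k = 213.911 → ⌈·⌉ = 214
j=8: r + 7k = 249.244333… → ⌈·⌉ = 250
j=9: r + 8k = 284.577666… → ⌈·⌉ = 285

2, 38, 73, 108, 144, 179, 214, 250, 285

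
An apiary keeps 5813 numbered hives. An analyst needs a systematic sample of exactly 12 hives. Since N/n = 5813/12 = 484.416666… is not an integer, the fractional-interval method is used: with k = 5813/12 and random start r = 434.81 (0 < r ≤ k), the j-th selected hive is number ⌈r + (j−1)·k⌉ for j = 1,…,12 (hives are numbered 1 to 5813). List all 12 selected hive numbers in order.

435, 920, 1404, 1889, 2373, 2857, 3342, 3826, 4311, 4795, 5279, 5764

j=1: r + 0k = 434.81 → ⌈·⌉ = 435
j=2: r + 1k = 919.226666… → ⌈·⌉ = 920
j=3: r + 2k = 1403.643333… → ⌈·⌉ = 1404
j=4: r + 3k = 1888.06 → ⌈·⌉ = 1889
j=5: r + 4k = 2372.476666… → ⌈·⌉ = 2373
j=6: r + 5k = 2856.893333… → ⌈·⌉ = 2857
j=7: r + 6k = 3341.31 → ⌈·⌉ = 3342
j=8: r + 7k = 3825.726666… → ⌈·⌉ = 3826
j=9: r + 8k = 4310.143333… → ⌈·⌉ = 4311
j=10: r + 9k = 4794.56 → ⌈·⌉ = 4795
j=11: r + 10k = 5278.976666… → ⌈·⌉ = 5279
j=12: r + 11k = 5763.393333… → ⌈·⌉ = 5764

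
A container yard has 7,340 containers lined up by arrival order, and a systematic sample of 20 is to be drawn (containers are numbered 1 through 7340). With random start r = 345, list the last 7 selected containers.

k = N/n = 7340/20 = 367
14th selection = 345 + 13×367 = 5116
15th: 5116 + 367 = 5483
16th: 5483 + 367 = 5850
17th: 5850 + 367 = 6217
18th: 6217 + 367 = 6584
19th: 6584 + 367 = 6951
20th: 6951 + 367 = 7318

5116, 5483, 5850, 6217, 6584, 6951, 7318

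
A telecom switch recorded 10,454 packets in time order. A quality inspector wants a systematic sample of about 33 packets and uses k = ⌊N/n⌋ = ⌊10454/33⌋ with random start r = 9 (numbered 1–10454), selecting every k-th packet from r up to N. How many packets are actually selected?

k = ⌊10454/33⌋ = 316
Achieved size = ⌊(10454 − 9)/316⌋ + 1 = ⌊10445/316⌋ + 1 = 33 + 1 = 34
(last selection: 9 + 33×316 = 10437 ≤ 10454; next would be 10753 > 10454)

34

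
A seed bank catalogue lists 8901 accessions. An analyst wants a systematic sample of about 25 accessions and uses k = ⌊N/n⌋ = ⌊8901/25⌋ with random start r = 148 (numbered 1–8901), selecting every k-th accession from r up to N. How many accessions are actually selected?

25

k = ⌊8901/25⌋ = 356
Achieved size = ⌊(8901 − 148)/356⌋ + 1 = ⌊8753/356⌋ + 1 = 24 + 1 = 25
(last selection: 148 + 24×356 = 8692 ≤ 8901; next would be 9048 > 8901)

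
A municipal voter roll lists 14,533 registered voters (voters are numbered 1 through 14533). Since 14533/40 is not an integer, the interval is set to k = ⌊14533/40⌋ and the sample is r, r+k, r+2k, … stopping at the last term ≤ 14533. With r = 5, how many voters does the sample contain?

k = ⌊14533/40⌋ = 363
Achieved size = ⌊(14533 − 5)/363⌋ + 1 = ⌊14528/363⌋ + 1 = 40 + 1 = 41
(last selection: 5 + 40×363 = 14525 ≤ 14533; next would be 14888 > 14533)

41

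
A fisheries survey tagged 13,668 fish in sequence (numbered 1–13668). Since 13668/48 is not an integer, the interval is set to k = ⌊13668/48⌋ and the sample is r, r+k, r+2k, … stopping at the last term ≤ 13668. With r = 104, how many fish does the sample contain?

48

k = ⌊13668/48⌋ = 284
Achieved size = ⌊(13668 − 104)/284⌋ + 1 = ⌊13564/284⌋ + 1 = 47 + 1 = 48
(last selection: 104 + 47×284 = 13452 ≤ 13668; next would be 13736 > 13668)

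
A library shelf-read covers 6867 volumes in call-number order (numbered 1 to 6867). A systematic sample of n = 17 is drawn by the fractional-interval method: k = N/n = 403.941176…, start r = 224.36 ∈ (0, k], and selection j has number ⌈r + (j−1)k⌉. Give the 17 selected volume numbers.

j=1: r + 0k = 224.36 → ⌈·⌉ = 225
j=2: r + 1k = 628.301176… → ⌈·⌉ = 629
j=3: r + 2k = 1032.242352… → ⌈·⌉ = 1033
j=4: r + 3k = 1436.183529… → ⌈·⌉ = 1437
j=5: r + 4k = 1840.124705… → ⌈·⌉ = 1841
j=6: r + 5k = 2244.065882… → ⌈·⌉ = 2245
j=7: r + 6k = 2648.007058… → ⌈·⌉ = 2649
j=8: r + 7k = 3051.948235… → ⌈·⌉ = 3052
j=9: r + 8k = 3455.889411… → ⌈·⌉ = 3456
j=10: r + 9k = 3859.830588… → ⌈·⌉ = 3860
j=11: r + 10k = 4263.771764… → ⌈·⌉ = 4264
j=12: r + 11k = 4667.712941… → ⌈·⌉ = 4668
j=13: r + 12k = 5071.654117… → ⌈·⌉ = 5072
j=14: r + 13k = 5475.595294… → ⌈·⌉ = 5476
j=15: r + 14k = 5879.536470… → ⌈·⌉ = 5880
j=16: r + 15k = 6283.477647… → ⌈·⌉ = 6284
j=17: r + 16k = 6687.418823… → ⌈·⌉ = 6688

225, 629, 1033, 1437, 1841, 2245, 2649, 3052, 3456, 3860, 4264, 4668, 5072, 5476, 5880, 6284, 6688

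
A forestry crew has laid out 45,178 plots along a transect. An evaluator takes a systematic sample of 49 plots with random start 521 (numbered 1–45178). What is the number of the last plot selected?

44777

k = 45178/49 = 922
49th selection = r + (49−1)·k = 521 + 48×922 = 521 + 44256 = 44777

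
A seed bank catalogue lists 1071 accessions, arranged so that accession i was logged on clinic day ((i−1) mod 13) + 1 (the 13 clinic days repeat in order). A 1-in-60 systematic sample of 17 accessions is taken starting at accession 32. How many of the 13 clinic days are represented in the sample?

13

Consecutive selections differ by k = 60, so their clinic day numbers differ by 60 mod 13 = 8.
gcd(60, 13) = 1, so the sample visits 13/1 = 13 distinct residues mod 13.
Start 32 is clinic day 6; the clinic days hit are 1, 2, 3, 4, 5, 6, 7, 8, 9, 10, 11, 12, 13.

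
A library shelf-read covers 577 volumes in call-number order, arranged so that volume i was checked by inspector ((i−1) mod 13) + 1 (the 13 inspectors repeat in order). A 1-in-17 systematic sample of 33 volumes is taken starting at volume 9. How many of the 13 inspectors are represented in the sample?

Consecutive selections differ by k = 17, so their inspector numbers differ by 17 mod 13 = 4.
gcd(17, 13) = 1, so the sample visits 13/1 = 13 distinct residues mod 13.
Start 9 is inspector 9; the inspectors hit are 1, 2, 3, 4, 5, 6, 7, 8, 9, 10, 11, 12, 13.

13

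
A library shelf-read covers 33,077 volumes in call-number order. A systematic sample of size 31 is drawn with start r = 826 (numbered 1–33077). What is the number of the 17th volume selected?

17898

k = 33077/31 = 1067
17th selection = r + (17−1)·k = 826 + 16×1067 = 826 + 17072 = 17898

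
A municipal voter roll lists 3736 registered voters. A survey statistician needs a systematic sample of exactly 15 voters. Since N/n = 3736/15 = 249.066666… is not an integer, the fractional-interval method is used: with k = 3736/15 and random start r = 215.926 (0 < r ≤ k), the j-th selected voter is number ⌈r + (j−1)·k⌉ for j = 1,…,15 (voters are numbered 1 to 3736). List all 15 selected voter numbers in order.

216, 465, 715, 964, 1213, 1462, 1711, 1960, 2209, 2458, 2707, 2956, 3205, 3454, 3703

j=1: r + 0k = 215.926 → ⌈·⌉ = 216
j=2: r + 1k = 464.992666… → ⌈·⌉ = 465
j=3: r + 2k = 714.059333… → ⌈·⌉ = 715
j=4: r + 3k = 963.126 → ⌈·⌉ = 964
j=5: r + 4k = 1212.192666… → ⌈·⌉ = 1213
j=6: r + 5k = 1461.259333… → ⌈·⌉ = 1462
j=7: r + 6k = 1710.326 → ⌈·⌉ = 1711
j=8: r + 7k = 1959.392666… → ⌈·⌉ = 1960
j=9: r + 8k = 2208.459333… → ⌈·⌉ = 2209
j=10: r + 9k = 2457.526 → ⌈·⌉ = 2458
j=11: r + 10k = 2706.592666… → ⌈·⌉ = 2707
j=12: r + 11k = 2955.659333… → ⌈·⌉ = 2956
j=13: r + 12k = 3204.726 → ⌈·⌉ = 3205
j=14: r + 13k = 3453.792666… → ⌈·⌉ = 3454
j=15: r + 14k = 3702.859333… → ⌈·⌉ = 3703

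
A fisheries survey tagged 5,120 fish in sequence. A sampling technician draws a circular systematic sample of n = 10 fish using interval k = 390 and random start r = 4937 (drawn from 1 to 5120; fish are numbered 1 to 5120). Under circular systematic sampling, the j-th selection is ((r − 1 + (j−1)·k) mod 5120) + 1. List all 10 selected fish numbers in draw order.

4937, 207, 597, 987, 1377, 1767, 2157, 2547, 2937, 3327

Selection 1: 4937
Selection 2: 4937 + 390 = 5327 → 5327 − 5120 = 207
Selection 3: 207 + 390 = 597
Selection 4: 597 + 390 = 987
Selection 5: 987 + 390 = 1377
Selection 6: 1377 + 390 = 1767
Selection 7: 1767 + 390 = 2157
Selection 8: 2157 + 390 = 2547
Selection 9: 2547 + 390 = 2937
Selection 10: 2937 + 390 = 3327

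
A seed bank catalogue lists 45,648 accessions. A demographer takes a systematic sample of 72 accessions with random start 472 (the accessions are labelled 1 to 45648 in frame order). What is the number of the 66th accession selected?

k = 45648/72 = 634
66th selection = r + (66−1)·k = 472 + 65×634 = 472 + 41210 = 41682

41682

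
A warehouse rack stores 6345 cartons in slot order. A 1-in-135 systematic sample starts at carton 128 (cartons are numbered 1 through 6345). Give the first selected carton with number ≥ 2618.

k = 135
Steps past start: ⌈(2618 − 128)/135⌉ = ⌈2490/135⌉ = 19
Selected carton: 128 + 19×135 = 2693

2693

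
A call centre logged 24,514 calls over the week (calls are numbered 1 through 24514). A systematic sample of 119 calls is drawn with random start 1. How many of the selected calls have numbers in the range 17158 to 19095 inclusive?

k = 24514/119 = 206
First selection ≥ 17158: 1 + ⌈(17158−1)/206⌉·206 = 1 + 84×206 = 17305
Last selection ≤ 19095: 1 + ⌊(19095−1)/206⌋·206 = 1 + 92×206 = 18953
Count = 92 − 84 + 1 = 9

9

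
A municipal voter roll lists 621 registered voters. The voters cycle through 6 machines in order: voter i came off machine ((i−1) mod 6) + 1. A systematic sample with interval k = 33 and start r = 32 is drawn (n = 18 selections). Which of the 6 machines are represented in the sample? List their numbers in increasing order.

Consecutive selections differ by k = 33, so their machine numbers differ by 33 mod 6 = 3.
gcd(33, 6) = 3, so the sample visits 6/3 = 2 distinct residues mod 6.
Start 32 is machine 2; the machines hit are 2, 5.

2, 5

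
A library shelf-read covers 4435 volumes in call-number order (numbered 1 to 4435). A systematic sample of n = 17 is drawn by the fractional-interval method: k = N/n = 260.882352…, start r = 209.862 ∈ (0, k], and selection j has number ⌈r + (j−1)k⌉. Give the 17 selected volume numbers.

210, 471, 732, 993, 1254, 1515, 1776, 2037, 2297, 2558, 2819, 3080, 3341, 3602, 3863, 4124, 4384

j=1: r + 0k = 209.862 → ⌈·⌉ = 210
j=2: r + 1k = 470.744352… → ⌈·⌉ = 471
j=3: r + 2k = 731.626705… → ⌈·⌉ = 732
j=4: r + 3k = 992.509058… → ⌈·⌉ = 993
j=5: r + 4k = 1253.391411… → ⌈·⌉ = 1254
j=6: r + 5k = 1514.273764… → ⌈·⌉ = 1515
j=7: r + 6k = 1775.156117… → ⌈·⌉ = 1776
j=8: r + 7k = 2036.038470… → ⌈·⌉ = 2037
j=9: r + 8k = 2296.920823… → ⌈·⌉ = 2297
j=10: r + 9k = 2557.803176… → ⌈·⌉ = 2558
j=11: r + 10k = 2818.685529… → ⌈·⌉ = 2819
j=12: r + 11k = 3079.567882… → ⌈·⌉ = 3080
j=13: r + 12k = 3340.450235… → ⌈·⌉ = 3341
j=14: r + 13k = 3601.332588… → ⌈·⌉ = 3602
j=15: r + 14k = 3862.214941… → ⌈·⌉ = 3863
j=16: r + 15k = 4123.097294… → ⌈·⌉ = 4124
j=17: r + 16k = 4383.979647… → ⌈·⌉ = 4384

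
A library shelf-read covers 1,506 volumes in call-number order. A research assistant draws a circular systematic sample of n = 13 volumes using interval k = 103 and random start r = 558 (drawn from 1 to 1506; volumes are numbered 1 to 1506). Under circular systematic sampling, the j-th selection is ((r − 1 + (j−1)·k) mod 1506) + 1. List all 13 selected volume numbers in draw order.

558, 661, 764, 867, 970, 1073, 1176, 1279, 1382, 1485, 82, 185, 288

Selection 1: 558
Selection 2: 558 + 103 = 661
Selection 3: 661 + 103 = 764
Selection 4: 764 + 103 = 867
Selection 5: 867 + 103 = 970
Selection 6: 970 + 103 = 1073
Selection 7: 1073 + 103 = 1176
Selection 8: 1176 + 103 = 1279
Selection 9: 1279 + 103 = 1382
Selection 10: 1382 + 103 = 1485
Selection 11: 1485 + 103 = 1588 → 1588 − 1506 = 82
Selection 12: 82 + 103 = 185
Selection 13: 185 + 103 = 288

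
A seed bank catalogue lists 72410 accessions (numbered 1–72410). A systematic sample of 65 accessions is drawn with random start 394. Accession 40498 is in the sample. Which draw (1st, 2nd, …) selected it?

37

k = 72410/65 = 1114
position = (40498 − 394)/1114 + 1 = 40104/1114 + 1 = 36 + 1 = 37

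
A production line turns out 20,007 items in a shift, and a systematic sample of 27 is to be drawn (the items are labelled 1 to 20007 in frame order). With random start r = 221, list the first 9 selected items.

221, 962, 1703, 2444, 3185, 3926, 4667, 5408, 6149

k = N/n = 20007/27 = 741
item 1: 221
item 2: 221 + 741 = 962
item 3: 962 + 741 = 1703
item 4: 1703 + 741 = 2444
item 5: 2444 + 741 = 3185
item 6: 3185 + 741 = 3926
item 7: 3926 + 741 = 4667
item 8: 4667 + 741 = 5408
item 9: 5408 + 741 = 6149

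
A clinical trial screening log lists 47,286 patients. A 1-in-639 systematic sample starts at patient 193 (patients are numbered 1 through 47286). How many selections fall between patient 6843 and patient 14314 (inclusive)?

k = 639
First selection ≥ 6843: 193 + ⌈(6843−193)/639⌉·639 = 193 + 11×639 = 7222
Last selection ≤ 14314: 193 + ⌊(14314−193)/639⌋·639 = 193 + 22×639 = 14251
Count = 22 − 11 + 1 = 12

12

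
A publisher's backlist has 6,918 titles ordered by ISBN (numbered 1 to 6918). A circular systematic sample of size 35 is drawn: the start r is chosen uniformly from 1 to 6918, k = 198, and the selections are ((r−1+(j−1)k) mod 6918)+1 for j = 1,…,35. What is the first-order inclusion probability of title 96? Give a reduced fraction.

35/6918

For each position j, as r ranges over 1…6918 the j-th selection hits every title exactly once, so title 96 is selected for exactly 35 of the 6918 starts.
Inclusion probability = 35/6918.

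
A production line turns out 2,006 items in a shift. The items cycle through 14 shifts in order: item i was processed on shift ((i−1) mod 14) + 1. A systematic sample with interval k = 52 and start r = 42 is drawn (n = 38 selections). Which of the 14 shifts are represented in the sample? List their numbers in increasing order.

Consecutive selections differ by k = 52, so their shift numbers differ by 52 mod 14 = 10.
gcd(52, 14) = 2, so the sample visits 14/2 = 7 distinct residues mod 14.
Start 42 is shift 14; the shifts hit are 2, 4, 6, 8, 10, 12, 14.

2, 4, 6, 8, 10, 12, 14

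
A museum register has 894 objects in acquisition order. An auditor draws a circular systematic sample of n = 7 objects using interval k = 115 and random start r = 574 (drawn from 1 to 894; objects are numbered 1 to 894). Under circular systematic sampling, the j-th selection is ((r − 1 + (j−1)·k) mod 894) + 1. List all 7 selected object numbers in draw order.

574, 689, 804, 25, 140, 255, 370

Selection 1: 574
Selection 2: 574 + 115 = 689
Selection 3: 689 + 115 = 804
Selection 4: 804 + 115 = 919 → 919 − 894 = 25
Selection 5: 25 + 115 = 140
Selection 6: 140 + 115 = 255
Selection 7: 255 + 115 = 370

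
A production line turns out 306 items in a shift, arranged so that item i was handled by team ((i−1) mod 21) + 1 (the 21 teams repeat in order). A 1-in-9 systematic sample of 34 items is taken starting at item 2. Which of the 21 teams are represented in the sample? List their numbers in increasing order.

Consecutive selections differ by k = 9, so their team numbers differ by 9 mod 21 = 9.
gcd(9, 21) = 3, so the sample visits 21/3 = 7 distinct residues mod 21.
Start 2 is team 2; the teams hit are 2, 5, 8, 11, 14, 17, 20.

2, 5, 8, 11, 14, 17, 20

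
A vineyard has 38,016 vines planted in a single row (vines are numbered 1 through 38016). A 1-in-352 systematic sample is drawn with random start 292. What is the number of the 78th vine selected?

27396

k = 352
78th selection = r + (78−1)·k = 292 + 77×352 = 292 + 27104 = 27396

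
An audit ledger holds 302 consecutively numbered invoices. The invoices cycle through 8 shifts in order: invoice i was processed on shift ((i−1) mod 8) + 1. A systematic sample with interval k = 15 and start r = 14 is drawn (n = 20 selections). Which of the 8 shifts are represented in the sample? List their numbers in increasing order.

1, 2, 3, 4, 5, 6, 7, 8

Consecutive selections differ by k = 15, so their shift numbers differ by 15 mod 8 = 7.
gcd(15, 8) = 1, so the sample visits 8/1 = 8 distinct residues mod 8.
Start 14 is shift 6; the shifts hit are 1, 2, 3, 4, 5, 6, 7, 8.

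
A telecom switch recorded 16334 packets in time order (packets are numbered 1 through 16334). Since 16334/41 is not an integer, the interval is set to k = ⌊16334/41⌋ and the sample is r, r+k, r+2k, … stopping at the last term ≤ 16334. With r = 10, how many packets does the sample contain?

k = ⌊16334/41⌋ = 398
Achieved size = ⌊(16334 − 10)/398⌋ + 1 = ⌊16324/398⌋ + 1 = 41 + 1 = 42
(last selection: 10 + 41×398 = 16328 ≤ 16334; next would be 16726 > 16334)

42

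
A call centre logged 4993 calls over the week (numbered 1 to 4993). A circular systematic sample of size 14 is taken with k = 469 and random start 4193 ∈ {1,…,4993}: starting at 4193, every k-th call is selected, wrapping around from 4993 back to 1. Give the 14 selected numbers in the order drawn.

4193, 4662, 138, 607, 1076, 1545, 2014, 2483, 2952, 3421, 3890, 4359, 4828, 304

Selection 1: 4193
Selection 2: 4193 + 469 = 4662
Selection 3: 4662 + 469 = 5131 → 5131 − 4993 = 138
Selection 4: 138 + 469 = 607
Selection 5: 607 + 469 = 1076
Selection 6: 1076 + 469 = 1545
Selection 7: 1545 + 469 = 2014
Selection 8: 2014 + 469 = 2483
Selection 9: 2483 + 469 = 2952
Selection 10: 2952 + 469 = 3421
Selection 11: 3421 + 469 = 3890
Selection 12: 3890 + 469 = 4359
Selection 13: 4359 + 469 = 4828
Selection 14: 4828 + 469 = 5297 → 5297 − 4993 = 304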